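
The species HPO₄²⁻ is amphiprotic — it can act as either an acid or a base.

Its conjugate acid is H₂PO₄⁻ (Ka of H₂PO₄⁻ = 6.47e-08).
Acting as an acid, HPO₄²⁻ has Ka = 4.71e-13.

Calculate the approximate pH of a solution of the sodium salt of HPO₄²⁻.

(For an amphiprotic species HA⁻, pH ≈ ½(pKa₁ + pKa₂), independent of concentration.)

pKa₁ = -log(6.47e-08) = 7.19; pKa₂ = -log(4.71e-13) = 12.33. For an amphiprotic species, pH ≈ ½(pKa₁ + pKa₂) = ½(7.19 + 12.33) = 9.76.

pH = 9.76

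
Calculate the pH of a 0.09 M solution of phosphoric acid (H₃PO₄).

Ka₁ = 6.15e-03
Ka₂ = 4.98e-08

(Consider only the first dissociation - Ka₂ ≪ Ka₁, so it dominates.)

First dissociation dominates. From Ka₁ = [H⁺][HA⁻]/[H₂A], x² + Ka₁·x − Ka₁·C = 0 with C = 0.09 M and Ka₁ = 6.15e-03. Solving: [H⁺] = (−Ka₁ + √(Ka₁² + 4·Ka₁·C)) / 2 = 2.0652e-02 M. pH = -log(2.0652e-02) = 1.69.

pH = 1.69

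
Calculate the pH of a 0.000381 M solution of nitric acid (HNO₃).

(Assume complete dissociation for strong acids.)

[H⁺] = 0.000381 M for strong acid. pH = -log[H⁺] = -log(0.000381)

pH = 3.42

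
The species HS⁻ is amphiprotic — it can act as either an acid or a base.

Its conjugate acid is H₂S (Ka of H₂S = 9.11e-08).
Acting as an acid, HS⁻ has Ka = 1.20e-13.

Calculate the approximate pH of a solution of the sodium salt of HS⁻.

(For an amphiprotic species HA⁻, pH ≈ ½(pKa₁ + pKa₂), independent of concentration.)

pKa₁ = -log(9.11e-08) = 7.04; pKa₂ = -log(1.20e-13) = 12.92. For an amphiprotic species, pH ≈ ½(pKa₁ + pKa₂) = ½(7.04 + 12.92) = 9.98.

pH = 9.98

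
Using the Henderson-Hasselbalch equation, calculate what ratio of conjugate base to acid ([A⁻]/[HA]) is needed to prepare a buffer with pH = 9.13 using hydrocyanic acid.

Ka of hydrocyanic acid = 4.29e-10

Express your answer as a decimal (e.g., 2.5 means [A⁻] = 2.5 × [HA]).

pKa = -log(4.29e-10) = 9.3675. pH = pKa + log([A⁻]/[HA]), so log([A⁻]/[HA]) = pH − pKa = 9.13 − 9.3675 = -0.2375. [A⁻]/[HA] = 10^(-0.2375) = 0.579

[A⁻]/[HA] = 0.579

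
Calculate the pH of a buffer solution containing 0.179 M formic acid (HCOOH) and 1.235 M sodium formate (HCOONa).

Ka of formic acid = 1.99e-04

pKa = -log(1.99e-04) = 3.70. pH = pKa + log([A⁻]/[HA]) = 3.70 + log(1.235/0.179)

pH = 4.54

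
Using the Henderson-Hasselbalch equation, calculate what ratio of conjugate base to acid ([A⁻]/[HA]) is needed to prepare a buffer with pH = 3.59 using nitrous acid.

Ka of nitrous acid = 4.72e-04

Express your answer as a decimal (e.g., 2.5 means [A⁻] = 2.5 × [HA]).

pKa = -log(4.72e-04) = 3.3261. pH = pKa + log([A⁻]/[HA]), so log([A⁻]/[HA]) = pH − pKa = 3.59 − 3.3261 = 0.2639. [A⁻]/[HA] = 10^(0.2639) = 1.84

[A⁻]/[HA] = 1.84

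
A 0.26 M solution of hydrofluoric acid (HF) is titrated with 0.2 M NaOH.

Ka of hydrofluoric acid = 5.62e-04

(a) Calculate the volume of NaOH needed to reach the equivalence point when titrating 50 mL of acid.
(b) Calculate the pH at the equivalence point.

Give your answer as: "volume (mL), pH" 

moles acid = 0.26 × 50/1000 = 0.013 mol; V_base = moles/0.2 × 1000 = 65.0 mL. At equivalence only the conjugate base is present: [A⁻] = 0.013/0.115 = 1.1304e-01 M. Kb = Kw/Ka = 1.78e-11; [OH⁻] = √(Kb × [A⁻]) = 1.4183e-06; pOH = 5.85; pH = 14 - pOH = 8.15.

V = 65.0 mL, pH = 8.15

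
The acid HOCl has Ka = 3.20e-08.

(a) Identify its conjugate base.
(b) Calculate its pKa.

(a) The conjugate base is formed by removing one H⁺ from HOCl, giving OCl⁻. (b) pKa = -log(Ka) = -log(3.20e-08) = 7.49.

Conjugate base: OCl⁻; pK_a = 7.49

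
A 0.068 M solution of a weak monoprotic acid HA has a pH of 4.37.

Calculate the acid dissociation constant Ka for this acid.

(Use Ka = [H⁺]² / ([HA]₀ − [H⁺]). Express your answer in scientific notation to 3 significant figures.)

[H⁺] = 10^(−pH) = 10^(−4.37) = 4.266e-05 M. For HA ⇌ H⁺ + A⁻, Ka = [H⁺][A⁻]/[HA] = [H⁺]² / ([HA]₀ − [H⁺]) = (4.266e-05)² / (0.068 − 4.266e-05) = 2.68e-08.

K_a = 2.68e-08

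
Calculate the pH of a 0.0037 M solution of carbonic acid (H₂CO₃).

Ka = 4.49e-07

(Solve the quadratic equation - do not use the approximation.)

x² + Ka×x - Ka×C = 0. Using quadratic formula: [H⁺] = 4.0535e-05

pH = 4.39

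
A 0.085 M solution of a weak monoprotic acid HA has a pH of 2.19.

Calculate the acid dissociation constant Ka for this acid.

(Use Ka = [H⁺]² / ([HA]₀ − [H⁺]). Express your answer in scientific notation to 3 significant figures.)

[H⁺] = 10^(−pH) = 10^(−2.19) = 6.457e-03 M. For HA ⇌ H⁺ + A⁻, Ka = [H⁺][A⁻]/[HA] = [H⁺]² / ([HA]₀ − [H⁺]) = (6.457e-03)² / (0.085 − 6.457e-03) = 5.31e-04.

K_a = 5.31e-04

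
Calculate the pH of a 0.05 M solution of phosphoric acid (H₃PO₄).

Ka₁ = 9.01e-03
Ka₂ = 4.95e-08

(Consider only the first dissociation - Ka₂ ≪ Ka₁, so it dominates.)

First dissociation dominates. From Ka₁ = [H⁺][HA⁻]/[H₂A], x² + Ka₁·x − Ka₁·C = 0 with C = 0.05 M and Ka₁ = 9.01e-03. Solving: [H⁺] = (−Ka₁ + √(Ka₁² + 4·Ka₁·C)) / 2 = 1.7193e-02 M. pH = -log(1.7193e-02) = 1.76.

pH = 1.76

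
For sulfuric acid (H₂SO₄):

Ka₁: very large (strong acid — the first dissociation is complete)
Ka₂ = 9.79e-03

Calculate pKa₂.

pKa₂ = -log(Ka₂) = -log(9.79e-03) = 2.01.

pK_{a2} = 2.01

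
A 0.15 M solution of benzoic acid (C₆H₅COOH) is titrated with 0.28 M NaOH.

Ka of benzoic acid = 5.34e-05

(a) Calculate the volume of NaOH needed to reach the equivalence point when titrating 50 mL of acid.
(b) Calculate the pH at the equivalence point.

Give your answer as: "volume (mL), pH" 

moles acid = 0.15 × 50/1000 = 0.0075 mol; V_base = moles/0.28 × 1000 = 26.8 mL. At equivalence only the conjugate base is present: [A⁻] = 0.0075/0.077 = 9.7674e-02 M. Kb = Kw/Ka = 1.87e-10; [OH⁻] = √(Kb × [A⁻]) = 4.2768e-06; pOH = 5.37; pH = 14 - pOH = 8.63.

V = 26.8 mL, pH = 8.63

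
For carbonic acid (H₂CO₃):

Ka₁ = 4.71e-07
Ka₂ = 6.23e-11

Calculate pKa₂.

pKa₂ = -log(Ka₂) = -log(6.23e-11) = 10.21.

pK_{a2} = 10.21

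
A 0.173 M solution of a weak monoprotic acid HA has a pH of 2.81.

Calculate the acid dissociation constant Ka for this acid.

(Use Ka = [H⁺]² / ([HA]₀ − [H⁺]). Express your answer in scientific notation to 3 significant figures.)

[H⁺] = 10^(−pH) = 10^(−2.81) = 1.549e-03 M. For HA ⇌ H⁺ + A⁻, Ka = [H⁺][A⁻]/[HA] = [H⁺]² / ([HA]₀ − [H⁺]) = (1.549e-03)² / (0.173 − 1.549e-03) = 1.40e-05.

K_a = 1.40e-05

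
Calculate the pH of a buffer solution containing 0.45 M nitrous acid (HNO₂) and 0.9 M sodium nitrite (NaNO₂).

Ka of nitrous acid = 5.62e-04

pKa = -log(5.62e-04) = 3.25. pH = pKa + log([A⁻]/[HA]) = 3.25 + log(0.9/0.45)

pH = 3.55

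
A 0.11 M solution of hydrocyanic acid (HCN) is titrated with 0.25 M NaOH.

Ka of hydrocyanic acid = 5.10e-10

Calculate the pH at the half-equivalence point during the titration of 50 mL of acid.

At half-equivalence [HA] = [A⁻], so Henderson-Hasselbalch gives pH = pKa = -log(5.10e-10) = 9.29.

pH = pKa = 9.29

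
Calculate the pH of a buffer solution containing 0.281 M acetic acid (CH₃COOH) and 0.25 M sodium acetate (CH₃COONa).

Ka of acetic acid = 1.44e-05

pKa = -log(1.44e-05) = 4.84. pH = pKa + log([A⁻]/[HA]) = 4.84 + log(0.25/0.281)

pH = 4.79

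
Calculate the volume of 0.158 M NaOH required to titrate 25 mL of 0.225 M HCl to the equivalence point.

At equivalence: moles acid = moles base. moles HCl = 0.225 × 25/1000 = 0.005625 mol. V_base = moles / 0.158 × 1000 = 35.6 mL.

V_{base} = 35.6 mL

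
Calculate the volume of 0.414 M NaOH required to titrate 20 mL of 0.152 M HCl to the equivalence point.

At equivalence: moles acid = moles base. moles HCl = 0.152 × 20/1000 = 0.00304 mol. V_base = moles / 0.414 × 1000 = 7.3 mL.

V_{base} = 7.3 mL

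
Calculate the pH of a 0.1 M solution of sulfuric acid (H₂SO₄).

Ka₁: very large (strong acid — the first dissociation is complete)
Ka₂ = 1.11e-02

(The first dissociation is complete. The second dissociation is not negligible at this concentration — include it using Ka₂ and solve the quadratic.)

First dissociation is complete: [H⁺]₀ = [HSO₄⁻]₀ = C = 0.1 M. Second dissociation HSO₄⁻ ⇌ H⁺ + SO₄²⁻: let x = [SO₄²⁻]. Ka₂ = (C + x)·x / (C − x) = 1.11e-02 → x² + (C + Ka₂)·x − Ka₂·C = 0 → x² + 0.11110·x − 1.110e-03 = 0. x = (−0.11110 + √(0.11110² + 4 × 1.110e-03)) / 2 = 9.2250e-03 M. [H⁺] = C + x = 0.1 + 9.2250e-03 = 1.0923e-01 M. pH = -log(1.0923e-01) = 0.96.

pH = 0.96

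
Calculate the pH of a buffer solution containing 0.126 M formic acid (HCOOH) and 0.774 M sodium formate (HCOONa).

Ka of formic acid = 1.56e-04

pKa = -log(1.56e-04) = 3.81. pH = pKa + log([A⁻]/[HA]) = 3.81 + log(0.774/0.126)

pH = 4.60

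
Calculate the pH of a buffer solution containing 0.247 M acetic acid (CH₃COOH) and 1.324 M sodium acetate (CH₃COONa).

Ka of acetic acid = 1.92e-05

pKa = -log(1.92e-05) = 4.72. pH = pKa + log([A⁻]/[HA]) = 4.72 + log(1.324/0.247)

pH = 5.45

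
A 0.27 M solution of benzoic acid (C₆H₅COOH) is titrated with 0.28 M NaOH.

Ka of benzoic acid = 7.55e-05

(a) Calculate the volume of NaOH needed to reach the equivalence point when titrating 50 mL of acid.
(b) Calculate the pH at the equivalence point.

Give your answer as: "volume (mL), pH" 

moles acid = 0.27 × 50/1000 = 0.0135 mol; V_base = moles/0.28 × 1000 = 48.2 mL. At equivalence only the conjugate base is present: [A⁻] = 0.0135/0.098 = 1.3745e-01 M. Kb = Kw/Ka = 1.32e-10; [OH⁻] = √(Kb × [A⁻]) = 4.2668e-06; pOH = 5.37; pH = 14 - pOH = 8.63.

V = 48.2 mL, pH = 8.63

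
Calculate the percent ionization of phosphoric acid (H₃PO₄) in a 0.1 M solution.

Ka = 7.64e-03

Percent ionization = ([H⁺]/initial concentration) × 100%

Using Ka equilibrium: x² + Ka×x - Ka×C = 0. Solving: [H⁺] = 2.4083e-02. Percent = (2.4083e-02/0.1) × 100

Percent ionization = 24.1%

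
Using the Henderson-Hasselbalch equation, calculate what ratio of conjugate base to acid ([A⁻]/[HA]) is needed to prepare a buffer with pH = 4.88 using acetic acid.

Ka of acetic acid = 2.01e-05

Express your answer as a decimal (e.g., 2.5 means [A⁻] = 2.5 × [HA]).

pKa = -log(2.01e-05) = 4.6968. pH = pKa + log([A⁻]/[HA]), so log([A⁻]/[HA]) = pH − pKa = 4.88 − 4.6968 = 0.1832. [A⁻]/[HA] = 10^(0.1832) = 1.52

[A⁻]/[HA] = 1.52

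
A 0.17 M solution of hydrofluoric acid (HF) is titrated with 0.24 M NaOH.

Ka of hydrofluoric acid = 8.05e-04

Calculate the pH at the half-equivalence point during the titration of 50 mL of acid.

At half-equivalence [HA] = [A⁻], so Henderson-Hasselbalch gives pH = pKa = -log(8.05e-04) = 3.09.

pH = pKa = 3.09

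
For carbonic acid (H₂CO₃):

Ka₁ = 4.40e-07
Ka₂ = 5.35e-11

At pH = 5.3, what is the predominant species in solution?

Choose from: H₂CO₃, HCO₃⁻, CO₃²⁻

pKa₁ = 6.36, pKa₂ = 10.27. For a polyprotic acid the predominant species crosses at each pKa: below pKa_n the protonated form dominates, above it the deprotonated form does. At pH = 5.3, the predominant species is H₂CO₃.

H₂CO₃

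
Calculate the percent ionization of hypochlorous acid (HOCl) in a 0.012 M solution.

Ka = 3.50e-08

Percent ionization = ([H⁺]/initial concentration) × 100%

Using Ka equilibrium: x² + Ka×x - Ka×C = 0. Solving: [H⁺] = 2.0476e-05. Percent = (2.0476e-05/0.012) × 100

Percent ionization = 0.171%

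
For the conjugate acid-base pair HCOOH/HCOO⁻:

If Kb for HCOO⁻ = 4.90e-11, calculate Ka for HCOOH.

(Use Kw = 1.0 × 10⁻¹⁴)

For a conjugate pair Ka × Kb = Kw, so Ka = Kw/Kb = 1.0 × 10⁻¹⁴ / 4.90e-11 = 2.04e-04.

K_a = 2.04e-04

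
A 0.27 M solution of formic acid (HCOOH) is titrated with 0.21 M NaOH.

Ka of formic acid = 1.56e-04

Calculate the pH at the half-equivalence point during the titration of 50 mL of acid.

At half-equivalence [HA] = [A⁻], so Henderson-Hasselbalch gives pH = pKa = -log(1.56e-04) = 3.81.

pH = pKa = 3.81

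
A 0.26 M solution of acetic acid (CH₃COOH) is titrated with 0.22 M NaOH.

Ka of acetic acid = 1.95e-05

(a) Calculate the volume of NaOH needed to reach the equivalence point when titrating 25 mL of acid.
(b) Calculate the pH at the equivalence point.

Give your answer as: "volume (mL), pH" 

moles acid = 0.26 × 25/1000 = 0.0065 mol; V_base = moles/0.22 × 1000 = 29.5 mL. At equivalence only the conjugate base is present: [A⁻] = 0.0065/0.055 = 1.1917e-01 M. Kb = Kw/Ka = 5.13e-10; [OH⁻] = √(Kb × [A⁻]) = 7.8174e-06; pOH = 5.11; pH = 14 - pOH = 8.89.

V = 29.5 mL, pH = 8.89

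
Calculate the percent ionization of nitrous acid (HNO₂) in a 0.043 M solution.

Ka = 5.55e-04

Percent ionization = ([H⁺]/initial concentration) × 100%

Using Ka equilibrium: x² + Ka×x - Ka×C = 0. Solving: [H⁺] = 4.6156e-03. Percent = (4.6156e-03/0.043) × 100

Percent ionization = 10.7%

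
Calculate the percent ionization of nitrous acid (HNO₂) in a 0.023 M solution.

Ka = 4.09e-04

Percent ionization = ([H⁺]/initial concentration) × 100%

Using Ka equilibrium: x² + Ka×x - Ka×C = 0. Solving: [H⁺] = 2.8694e-03. Percent = (2.8694e-03/0.023) × 100

Percent ionization = 12.5%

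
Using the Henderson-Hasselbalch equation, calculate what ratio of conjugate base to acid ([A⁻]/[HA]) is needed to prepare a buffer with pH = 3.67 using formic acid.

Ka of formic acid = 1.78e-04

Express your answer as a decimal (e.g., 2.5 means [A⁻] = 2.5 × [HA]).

pKa = -log(1.78e-04) = 3.7496. pH = pKa + log([A⁻]/[HA]), so log([A⁻]/[HA]) = pH − pKa = 3.67 − 3.7496 = -0.0796. [A⁻]/[HA] = 10^(-0.0796) = 0.833

[A⁻]/[HA] = 0.833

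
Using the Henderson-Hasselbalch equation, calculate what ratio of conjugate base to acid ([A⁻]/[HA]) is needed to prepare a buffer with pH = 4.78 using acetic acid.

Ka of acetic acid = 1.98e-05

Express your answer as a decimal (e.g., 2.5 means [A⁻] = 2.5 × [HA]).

pKa = -log(1.98e-05) = 4.7033. pH = pKa + log([A⁻]/[HA]), so log([A⁻]/[HA]) = pH − pKa = 4.78 − 4.7033 = 0.0767. [A⁻]/[HA] = 10^(0.0767) = 1.19

[A⁻]/[HA] = 1.19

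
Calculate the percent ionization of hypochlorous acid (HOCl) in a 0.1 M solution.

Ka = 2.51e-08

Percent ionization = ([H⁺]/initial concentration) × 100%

Using Ka equilibrium: x² + Ka×x - Ka×C = 0. Solving: [H⁺] = 5.0087e-05. Percent = (5.0087e-05/0.1) × 100

Percent ionization = 0.0501%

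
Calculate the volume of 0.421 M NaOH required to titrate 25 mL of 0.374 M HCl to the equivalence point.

At equivalence: moles acid = moles base. moles HCl = 0.374 × 25/1000 = 0.00935 mol. V_base = moles / 0.421 × 1000 = 22.2 mL.

V_{base} = 22.2 mL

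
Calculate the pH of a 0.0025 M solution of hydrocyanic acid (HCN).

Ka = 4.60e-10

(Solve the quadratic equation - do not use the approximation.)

x² + Ka×x - Ka×C = 0. Using quadratic formula: [H⁺] = 1.0722e-06

pH = 5.97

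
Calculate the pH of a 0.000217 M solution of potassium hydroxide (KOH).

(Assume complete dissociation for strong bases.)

[OH⁻] = 0.000217 M for strong base. pOH = -log[OH⁻] = 3.66, pH = 14 - pOH

pH = 10.34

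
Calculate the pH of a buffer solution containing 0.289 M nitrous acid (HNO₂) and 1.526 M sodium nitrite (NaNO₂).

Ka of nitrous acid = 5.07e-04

pKa = -log(5.07e-04) = 3.29. pH = pKa + log([A⁻]/[HA]) = 3.29 + log(1.526/0.289)

pH = 4.02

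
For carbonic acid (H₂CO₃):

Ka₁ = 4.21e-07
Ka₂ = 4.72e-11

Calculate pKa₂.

pKa₂ = -log(Ka₂) = -log(4.72e-11) = 10.33.

pK_{a2} = 10.33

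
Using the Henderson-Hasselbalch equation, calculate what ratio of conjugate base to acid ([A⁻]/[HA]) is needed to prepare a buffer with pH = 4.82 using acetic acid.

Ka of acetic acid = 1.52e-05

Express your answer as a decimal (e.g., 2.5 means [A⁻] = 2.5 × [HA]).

pKa = -log(1.52e-05) = 4.8182. pH = pKa + log([A⁻]/[HA]), so log([A⁻]/[HA]) = pH − pKa = 4.82 − 4.8182 = 0.0018. [A⁻]/[HA] = 10^(0.0018) = 1.00

[A⁻]/[HA] = 1.00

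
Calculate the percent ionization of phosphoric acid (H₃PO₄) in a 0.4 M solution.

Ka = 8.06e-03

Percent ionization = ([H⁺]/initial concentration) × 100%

Using Ka equilibrium: x² + Ka×x - Ka×C = 0. Solving: [H⁺] = 5.2893e-02. Percent = (5.2893e-02/0.4) × 100

Percent ionization = 13.2%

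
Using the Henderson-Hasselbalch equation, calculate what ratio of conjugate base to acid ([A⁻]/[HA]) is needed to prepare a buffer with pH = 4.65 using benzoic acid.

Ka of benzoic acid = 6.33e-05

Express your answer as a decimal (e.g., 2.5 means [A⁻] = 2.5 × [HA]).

pKa = -log(6.33e-05) = 4.1986. pH = pKa + log([A⁻]/[HA]), so log([A⁻]/[HA]) = pH − pKa = 4.65 − 4.1986 = 0.4514. [A⁻]/[HA] = 10^(0.4514) = 2.83

[A⁻]/[HA] = 2.83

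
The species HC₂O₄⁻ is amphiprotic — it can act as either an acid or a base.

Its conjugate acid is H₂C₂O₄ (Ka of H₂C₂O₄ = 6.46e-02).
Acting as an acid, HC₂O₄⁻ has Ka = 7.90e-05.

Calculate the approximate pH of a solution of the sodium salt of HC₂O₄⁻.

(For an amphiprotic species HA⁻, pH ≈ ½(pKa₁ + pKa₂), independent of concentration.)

pKa₁ = -log(6.46e-02) = 1.19; pKa₂ = -log(7.90e-05) = 4.10. For an amphiprotic species, pH ≈ ½(pKa₁ + pKa₂) = ½(1.19 + 4.10) = 2.65.

pH = 2.65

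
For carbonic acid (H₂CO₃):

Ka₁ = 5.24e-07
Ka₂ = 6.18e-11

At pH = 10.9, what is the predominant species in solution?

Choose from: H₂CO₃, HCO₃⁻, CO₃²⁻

pKa₁ = 6.28, pKa₂ = 10.21. For a polyprotic acid the predominant species crosses at each pKa: below pKa_n the protonated form dominates, above it the deprotonated form does. At pH = 10.9, the predominant species is CO₃²⁻.

CO₃²⁻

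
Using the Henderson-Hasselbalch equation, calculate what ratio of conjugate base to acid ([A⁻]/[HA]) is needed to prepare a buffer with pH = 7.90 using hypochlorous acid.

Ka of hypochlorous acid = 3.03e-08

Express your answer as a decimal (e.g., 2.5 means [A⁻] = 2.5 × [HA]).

pKa = -log(3.03e-08) = 7.5186. pH = pKa + log([A⁻]/[HA]), so log([A⁻]/[HA]) = pH − pKa = 7.90 − 7.5186 = 0.3814. [A⁻]/[HA] = 10^(0.3814) = 2.41

[A⁻]/[HA] = 2.41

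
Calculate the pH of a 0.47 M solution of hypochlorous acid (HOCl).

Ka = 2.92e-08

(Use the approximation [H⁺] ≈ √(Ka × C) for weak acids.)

[H⁺] = √(Ka × C) = √(2.92e-08 × 0.47) = 1.1715e-04. pH = -log(1.1715e-04)

pH = 3.93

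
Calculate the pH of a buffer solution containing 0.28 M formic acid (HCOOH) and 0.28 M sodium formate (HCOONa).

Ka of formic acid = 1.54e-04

pKa = -log(1.54e-04) = 3.81. pH = pKa + log([A⁻]/[HA]) = 3.81 + log(0.28/0.28)

pH = 3.81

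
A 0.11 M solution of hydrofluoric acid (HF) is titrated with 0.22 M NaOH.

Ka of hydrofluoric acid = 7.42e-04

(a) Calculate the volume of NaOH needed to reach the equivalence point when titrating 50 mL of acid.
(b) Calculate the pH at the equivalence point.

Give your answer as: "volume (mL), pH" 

moles acid = 0.11 × 50/1000 = 0.0055 mol; V_base = moles/0.22 × 1000 = 25.0 mL. At equivalence only the conjugate base is present: [A⁻] = 0.0055/0.075 = 7.3333e-02 M. Kb = Kw/Ka = 1.35e-11; [OH⁻] = √(Kb × [A⁻]) = 9.9414e-07; pOH = 6.00; pH = 14 - pOH = 8.00.

V = 25.0 mL, pH = 8.00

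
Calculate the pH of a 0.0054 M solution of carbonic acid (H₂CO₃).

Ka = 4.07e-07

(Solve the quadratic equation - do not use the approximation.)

x² + Ka×x - Ka×C = 0. Using quadratic formula: [H⁺] = 4.6678e-05

pH = 4.33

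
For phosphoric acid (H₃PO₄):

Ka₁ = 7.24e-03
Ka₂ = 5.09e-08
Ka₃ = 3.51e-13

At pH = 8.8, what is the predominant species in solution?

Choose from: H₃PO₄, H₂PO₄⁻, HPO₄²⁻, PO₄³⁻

pKa₁ = 2.14, pKa₂ = 7.29, pKa₃ = 12.45. For a polyprotic acid the predominant species crosses at each pKa: below pKa_n the protonated form dominates, above it the deprotonated form does. At pH = 8.8, the predominant species is HPO₄²⁻.

HPO₄²⁻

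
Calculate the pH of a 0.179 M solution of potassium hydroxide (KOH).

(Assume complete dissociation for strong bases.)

[OH⁻] = 0.179 M for strong base. pOH = -log[OH⁻] = 0.75, pH = 14 - pOH

pH = 13.25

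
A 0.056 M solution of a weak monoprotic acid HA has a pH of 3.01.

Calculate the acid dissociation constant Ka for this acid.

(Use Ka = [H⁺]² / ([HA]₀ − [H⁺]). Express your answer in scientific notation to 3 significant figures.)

[H⁺] = 10^(−pH) = 10^(−3.01) = 9.772e-04 M. For HA ⇌ H⁺ + A⁻, Ka = [H⁺][A⁻]/[HA] = [H⁺]² / ([HA]₀ − [H⁺]) = (9.772e-04)² / (0.056 − 9.772e-04) = 1.74e-05.

K_a = 1.74e-05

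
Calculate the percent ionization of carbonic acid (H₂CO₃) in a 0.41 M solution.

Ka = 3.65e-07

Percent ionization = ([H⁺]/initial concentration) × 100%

Using Ka equilibrium: x² + Ka×x - Ka×C = 0. Solving: [H⁺] = 3.8666e-04. Percent = (3.8666e-04/0.41) × 100

Percent ionization = 0.0943%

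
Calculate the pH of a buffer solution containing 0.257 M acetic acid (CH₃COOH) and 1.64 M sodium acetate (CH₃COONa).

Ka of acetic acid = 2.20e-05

pKa = -log(2.20e-05) = 4.66. pH = pKa + log([A⁻]/[HA]) = 4.66 + log(1.64/0.257)

pH = 5.46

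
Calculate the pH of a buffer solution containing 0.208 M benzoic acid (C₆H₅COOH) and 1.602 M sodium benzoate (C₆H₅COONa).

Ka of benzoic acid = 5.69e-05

pKa = -log(5.69e-05) = 4.24. pH = pKa + log([A⁻]/[HA]) = 4.24 + log(1.602/0.208)

pH = 5.13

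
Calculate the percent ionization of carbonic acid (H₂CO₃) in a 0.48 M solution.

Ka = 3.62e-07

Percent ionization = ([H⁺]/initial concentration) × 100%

Using Ka equilibrium: x² + Ka×x - Ka×C = 0. Solving: [H⁺] = 4.1666e-04. Percent = (4.1666e-04/0.48) × 100

Percent ionization = 0.0868%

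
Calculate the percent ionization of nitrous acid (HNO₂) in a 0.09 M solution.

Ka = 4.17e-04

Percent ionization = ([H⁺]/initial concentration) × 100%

Using Ka equilibrium: x² + Ka×x - Ka×C = 0. Solving: [H⁺] = 5.9212e-03. Percent = (5.9212e-03/0.09) × 100

Percent ionization = 6.58%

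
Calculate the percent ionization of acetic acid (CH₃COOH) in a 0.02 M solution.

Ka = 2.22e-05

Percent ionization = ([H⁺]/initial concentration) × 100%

Using Ka equilibrium: x² + Ka×x - Ka×C = 0. Solving: [H⁺] = 6.5533e-04. Percent = (6.5533e-04/0.02) × 100

Percent ionization = 3.28%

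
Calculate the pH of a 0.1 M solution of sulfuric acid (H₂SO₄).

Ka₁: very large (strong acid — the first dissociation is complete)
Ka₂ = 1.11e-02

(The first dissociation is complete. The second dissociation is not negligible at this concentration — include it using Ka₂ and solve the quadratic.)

First dissociation is complete: [H⁺]₀ = [HSO₄⁻]₀ = C = 0.1 M. Second dissociation HSO₄⁻ ⇌ H⁺ + SO₄²⁻: let x = [SO₄²⁻]. Ka₂ = (C + x)·x / (C − x) = 1.11e-02 → x² + (C + Ka₂)·x − Ka₂·C = 0 → x² + 0.11110·x − 1.110e-03 = 0. x = (−0.11110 + √(0.11110² + 4 × 1.110e-03)) / 2 = 9.2250e-03 M. [H⁺] = C + x = 0.1 + 9.2250e-03 = 1.0923e-01 M. pH = -log(1.0923e-01) = 0.96.

pH = 0.96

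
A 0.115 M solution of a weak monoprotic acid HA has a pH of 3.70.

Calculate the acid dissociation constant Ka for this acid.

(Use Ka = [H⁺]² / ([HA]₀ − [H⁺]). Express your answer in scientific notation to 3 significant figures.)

[H⁺] = 10^(−pH) = 10^(−3.70) = 1.995e-04 M. For HA ⇌ H⁺ + A⁻, Ka = [H⁺][A⁻]/[HA] = [H⁺]² / ([HA]₀ − [H⁺]) = (1.995e-04)² / (0.115 − 1.995e-04) = 3.47e-07.

K_a = 3.47e-07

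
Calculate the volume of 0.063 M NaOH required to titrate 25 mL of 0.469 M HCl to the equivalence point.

At equivalence: moles acid = moles base. moles HCl = 0.469 × 25/1000 = 0.01172 mol. V_base = moles / 0.063 × 1000 = 186.1 mL.

V_{base} = 186.1 mL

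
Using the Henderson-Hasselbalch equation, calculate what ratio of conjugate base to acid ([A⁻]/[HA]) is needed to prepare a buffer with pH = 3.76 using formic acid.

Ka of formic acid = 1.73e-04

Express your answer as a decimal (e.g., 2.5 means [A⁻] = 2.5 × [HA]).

pKa = -log(1.73e-04) = 3.7620. pH = pKa + log([A⁻]/[HA]), so log([A⁻]/[HA]) = pH − pKa = 3.76 − 3.7620 = -0.0020. [A⁻]/[HA] = 10^(-0.0020) = 0.996

[A⁻]/[HA] = 0.996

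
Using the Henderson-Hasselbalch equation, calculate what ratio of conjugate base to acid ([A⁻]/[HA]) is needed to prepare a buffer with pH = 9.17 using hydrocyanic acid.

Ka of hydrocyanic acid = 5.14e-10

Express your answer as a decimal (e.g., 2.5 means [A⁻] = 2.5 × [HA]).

pKa = -log(5.14e-10) = 9.2890. pH = pKa + log([A⁻]/[HA]), so log([A⁻]/[HA]) = pH − pKa = 9.17 − 9.2890 = -0.1190. [A⁻]/[HA] = 10^(-0.1190) = 0.760

[A⁻]/[HA] = 0.760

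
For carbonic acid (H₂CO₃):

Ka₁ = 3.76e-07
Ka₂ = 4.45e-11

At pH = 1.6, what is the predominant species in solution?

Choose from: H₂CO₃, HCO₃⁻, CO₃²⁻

pKa₁ = 6.42, pKa₂ = 10.35. For a polyprotic acid the predominant species crosses at each pKa: below pKa_n the protonated form dominates, above it the deprotonated form does. At pH = 1.6, the predominant species is H₂CO₃.

H₂CO₃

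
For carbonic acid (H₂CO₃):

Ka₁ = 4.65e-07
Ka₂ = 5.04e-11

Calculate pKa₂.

pKa₂ = -log(Ka₂) = -log(5.04e-11) = 10.30.

pK_{a2} = 10.30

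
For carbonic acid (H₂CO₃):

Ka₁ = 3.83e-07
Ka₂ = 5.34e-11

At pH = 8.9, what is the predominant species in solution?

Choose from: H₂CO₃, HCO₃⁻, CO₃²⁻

pKa₁ = 6.42, pKa₂ = 10.27. For a polyprotic acid the predominant species crosses at each pKa: below pKa_n the protonated form dominates, above it the deprotonated form does. At pH = 8.9, the predominant species is HCO₃⁻.

HCO₃⁻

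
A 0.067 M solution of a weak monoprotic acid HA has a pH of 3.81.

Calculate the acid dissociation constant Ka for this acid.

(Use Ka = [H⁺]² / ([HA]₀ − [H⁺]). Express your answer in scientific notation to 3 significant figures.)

[H⁺] = 10^(−pH) = 10^(−3.81) = 1.549e-04 M. For HA ⇌ H⁺ + A⁻, Ka = [H⁺][A⁻]/[HA] = [H⁺]² / ([HA]₀ − [H⁺]) = (1.549e-04)² / (0.067 − 1.549e-04) = 3.59e-07.

K_a = 3.59e-07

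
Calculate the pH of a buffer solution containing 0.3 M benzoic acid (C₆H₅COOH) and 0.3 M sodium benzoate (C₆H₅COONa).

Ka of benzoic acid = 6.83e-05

pKa = -log(6.83e-05) = 4.17. pH = pKa + log([A⁻]/[HA]) = 4.17 + log(0.3/0.3)

pH = 4.17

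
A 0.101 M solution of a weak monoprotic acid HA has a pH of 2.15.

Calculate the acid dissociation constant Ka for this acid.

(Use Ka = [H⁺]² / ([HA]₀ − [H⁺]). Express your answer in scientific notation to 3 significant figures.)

[H⁺] = 10^(−pH) = 10^(−2.15) = 7.079e-03 M. For HA ⇌ H⁺ + A⁻, Ka = [H⁺][A⁻]/[HA] = [H⁺]² / ([HA]₀ − [H⁺]) = (7.079e-03)² / (0.101 − 7.079e-03) = 5.34e-04.

K_a = 5.34e-04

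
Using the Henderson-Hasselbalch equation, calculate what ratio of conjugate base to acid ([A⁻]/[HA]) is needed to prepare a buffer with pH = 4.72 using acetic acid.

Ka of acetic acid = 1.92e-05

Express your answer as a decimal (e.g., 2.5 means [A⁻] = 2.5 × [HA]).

pKa = -log(1.92e-05) = 4.7167. pH = pKa + log([A⁻]/[HA]), so log([A⁻]/[HA]) = pH − pKa = 4.72 − 4.7167 = 0.0033. [A⁻]/[HA] = 10^(0.0033) = 1.01

[A⁻]/[HA] = 1.01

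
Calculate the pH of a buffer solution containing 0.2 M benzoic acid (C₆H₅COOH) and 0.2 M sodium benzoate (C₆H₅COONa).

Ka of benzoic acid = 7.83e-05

pKa = -log(7.83e-05) = 4.11. pH = pKa + log([A⁻]/[HA]) = 4.11 + log(0.2/0.2)

pH = 4.11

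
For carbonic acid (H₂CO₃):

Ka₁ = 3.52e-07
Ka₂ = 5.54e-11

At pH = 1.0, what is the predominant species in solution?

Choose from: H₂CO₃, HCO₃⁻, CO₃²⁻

pKa₁ = 6.45, pKa₂ = 10.26. For a polyprotic acid the predominant species crosses at each pKa: below pKa_n the protonated form dominates, above it the deprotonated form does. At pH = 1.0, the predominant species is H₂CO₃.

H₂CO₃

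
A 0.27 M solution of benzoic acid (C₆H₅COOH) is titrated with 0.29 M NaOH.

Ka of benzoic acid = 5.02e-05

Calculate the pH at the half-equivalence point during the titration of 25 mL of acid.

At half-equivalence [HA] = [A⁻], so Henderson-Hasselbalch gives pH = pKa = -log(5.02e-05) = 4.30.

pH = pKa = 4.30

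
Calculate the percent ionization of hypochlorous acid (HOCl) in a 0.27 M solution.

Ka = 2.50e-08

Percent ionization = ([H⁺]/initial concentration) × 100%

Using Ka equilibrium: x² + Ka×x - Ka×C = 0. Solving: [H⁺] = 8.2146e-05. Percent = (8.2146e-05/0.27) × 100

Percent ionization = 0.0304%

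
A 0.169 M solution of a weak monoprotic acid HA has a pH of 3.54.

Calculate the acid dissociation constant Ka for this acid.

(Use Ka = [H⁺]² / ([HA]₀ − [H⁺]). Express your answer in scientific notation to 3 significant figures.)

[H⁺] = 10^(−pH) = 10^(−3.54) = 2.884e-04 M. For HA ⇌ H⁺ + A⁻, Ka = [H⁺][A⁻]/[HA] = [H⁺]² / ([HA]₀ − [H⁺]) = (2.884e-04)² / (0.169 − 2.884e-04) = 4.93e-07.

K_a = 4.93e-07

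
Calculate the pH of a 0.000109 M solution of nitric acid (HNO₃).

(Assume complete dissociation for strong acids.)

[H⁺] = 0.000109 M for strong acid. pH = -log[H⁺] = -log(0.000109)

pH = 3.96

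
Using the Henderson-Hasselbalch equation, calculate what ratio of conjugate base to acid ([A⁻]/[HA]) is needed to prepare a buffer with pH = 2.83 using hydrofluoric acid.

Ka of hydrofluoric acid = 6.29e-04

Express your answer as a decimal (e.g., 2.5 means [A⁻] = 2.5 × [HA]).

pKa = -log(6.29e-04) = 3.2013. pH = pKa + log([A⁻]/[HA]), so log([A⁻]/[HA]) = pH − pKa = 2.83 − 3.2013 = -0.3713. [A⁻]/[HA] = 10^(-0.3713) = 0.425

[A⁻]/[HA] = 0.425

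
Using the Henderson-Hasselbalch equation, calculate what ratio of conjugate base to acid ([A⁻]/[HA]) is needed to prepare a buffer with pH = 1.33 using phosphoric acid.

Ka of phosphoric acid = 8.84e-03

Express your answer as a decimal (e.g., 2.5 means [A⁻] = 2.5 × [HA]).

pKa = -log(8.84e-03) = 2.0535. pH = pKa + log([A⁻]/[HA]), so log([A⁻]/[HA]) = pH − pKa = 1.33 − 2.0535 = -0.7235. [A⁻]/[HA] = 10^(-0.7235) = 0.189

[A⁻]/[HA] = 0.189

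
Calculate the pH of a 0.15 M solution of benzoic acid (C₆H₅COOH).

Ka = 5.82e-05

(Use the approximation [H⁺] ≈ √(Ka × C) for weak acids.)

[H⁺] = √(Ka × C) = √(5.82e-05 × 0.15) = 2.9547e-03. pH = -log(2.9547e-03)

pH = 2.53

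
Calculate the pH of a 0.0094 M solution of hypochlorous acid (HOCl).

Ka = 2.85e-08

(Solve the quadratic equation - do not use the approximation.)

x² + Ka×x - Ka×C = 0. Using quadratic formula: [H⁺] = 1.6353e-05

pH = 4.79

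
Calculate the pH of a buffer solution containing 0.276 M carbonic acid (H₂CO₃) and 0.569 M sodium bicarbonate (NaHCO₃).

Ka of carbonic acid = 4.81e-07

pKa = -log(4.81e-07) = 6.32. pH = pKa + log([A⁻]/[HA]) = 6.32 + log(0.569/0.276)

pH = 6.63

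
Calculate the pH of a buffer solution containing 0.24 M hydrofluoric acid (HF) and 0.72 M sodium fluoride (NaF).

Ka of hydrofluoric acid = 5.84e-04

pKa = -log(5.84e-04) = 3.23. pH = pKa + log([A⁻]/[HA]) = 3.23 + log(0.72/0.24)

pH = 3.71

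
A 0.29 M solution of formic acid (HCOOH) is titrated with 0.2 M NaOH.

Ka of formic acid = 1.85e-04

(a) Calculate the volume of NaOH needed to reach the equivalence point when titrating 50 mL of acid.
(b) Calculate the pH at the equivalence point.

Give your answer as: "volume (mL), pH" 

moles acid = 0.29 × 50/1000 = 0.0145 mol; V_base = moles/0.2 × 1000 = 72.5 mL. At equivalence only the conjugate base is present: [A⁻] = 0.0145/0.122 = 1.1837e-01 M. Kb = Kw/Ka = 5.41e-11; [OH⁻] = √(Kb × [A⁻]) = 2.5295e-06; pOH = 5.60; pH = 14 - pOH = 8.40.

V = 72.5 mL, pH = 8.40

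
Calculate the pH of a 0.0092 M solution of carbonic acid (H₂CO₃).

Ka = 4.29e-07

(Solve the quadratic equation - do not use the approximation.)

x² + Ka×x - Ka×C = 0. Using quadratic formula: [H⁺] = 6.2609e-05

pH = 4.20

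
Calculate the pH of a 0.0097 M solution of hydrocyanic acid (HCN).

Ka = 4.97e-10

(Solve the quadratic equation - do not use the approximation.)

x² + Ka×x - Ka×C = 0. Using quadratic formula: [H⁺] = 2.1954e-06

pH = 5.66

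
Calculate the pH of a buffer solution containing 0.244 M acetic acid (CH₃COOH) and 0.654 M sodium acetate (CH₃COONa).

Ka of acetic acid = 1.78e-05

pKa = -log(1.78e-05) = 4.75. pH = pKa + log([A⁻]/[HA]) = 4.75 + log(0.654/0.244)

pH = 5.18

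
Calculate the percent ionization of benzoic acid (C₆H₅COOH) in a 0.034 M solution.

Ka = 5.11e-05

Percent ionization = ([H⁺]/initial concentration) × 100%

Using Ka equilibrium: x² + Ka×x - Ka×C = 0. Solving: [H⁺] = 1.2928e-03. Percent = (1.2928e-03/0.034) × 100

Percent ionization = 3.8%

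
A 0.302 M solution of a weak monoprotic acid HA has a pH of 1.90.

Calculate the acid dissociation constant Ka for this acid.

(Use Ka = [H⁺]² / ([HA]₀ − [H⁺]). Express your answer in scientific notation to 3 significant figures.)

[H⁺] = 10^(−pH) = 10^(−1.90) = 1.259e-02 M. For HA ⇌ H⁺ + A⁻, Ka = [H⁺][A⁻]/[HA] = [H⁺]² / ([HA]₀ − [H⁺]) = (1.259e-02)² / (0.302 − 1.259e-02) = 5.48e-04.

K_a = 5.48e-04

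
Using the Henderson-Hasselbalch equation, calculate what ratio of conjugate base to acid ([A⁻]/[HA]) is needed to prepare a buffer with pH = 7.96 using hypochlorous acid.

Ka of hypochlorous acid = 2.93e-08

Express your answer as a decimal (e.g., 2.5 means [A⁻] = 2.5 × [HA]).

pKa = -log(2.93e-08) = 7.5331. pH = pKa + log([A⁻]/[HA]), so log([A⁻]/[HA]) = pH − pKa = 7.96 − 7.5331 = 0.4269. [A⁻]/[HA] = 10^(0.4269) = 2.67

[A⁻]/[HA] = 2.67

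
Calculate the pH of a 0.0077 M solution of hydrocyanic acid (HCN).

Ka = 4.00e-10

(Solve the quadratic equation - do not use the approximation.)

x² + Ka×x - Ka×C = 0. Using quadratic formula: [H⁺] = 1.7548e-06

pH = 5.76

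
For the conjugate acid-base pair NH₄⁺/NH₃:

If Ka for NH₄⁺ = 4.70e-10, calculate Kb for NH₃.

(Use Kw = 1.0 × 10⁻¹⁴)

For a conjugate pair Ka × Kb = Kw, so Kb = Kw/Ka = 1.0 × 10⁻¹⁴ / 4.70e-10 = 2.13e-05.

K_b = 2.13e-05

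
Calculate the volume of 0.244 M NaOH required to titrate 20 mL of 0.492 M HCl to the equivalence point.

At equivalence: moles acid = moles base. moles HCl = 0.492 × 20/1000 = 0.00984 mol. V_base = moles / 0.244 × 1000 = 40.3 mL.

V_{base} = 40.3 mL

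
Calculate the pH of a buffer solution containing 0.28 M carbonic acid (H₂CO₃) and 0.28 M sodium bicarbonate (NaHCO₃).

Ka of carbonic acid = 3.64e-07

pKa = -log(3.64e-07) = 6.44. pH = pKa + log([A⁻]/[HA]) = 6.44 + log(0.28/0.28)

pH = 6.44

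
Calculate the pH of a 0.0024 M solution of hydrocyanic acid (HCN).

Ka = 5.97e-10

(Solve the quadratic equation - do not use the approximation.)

x² + Ka×x - Ka×C = 0. Using quadratic formula: [H⁺] = 1.1967e-06

pH = 5.92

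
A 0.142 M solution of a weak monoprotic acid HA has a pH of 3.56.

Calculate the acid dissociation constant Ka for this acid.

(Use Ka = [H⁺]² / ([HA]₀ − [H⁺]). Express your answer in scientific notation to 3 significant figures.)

[H⁺] = 10^(−pH) = 10^(−3.56) = 2.754e-04 M. For HA ⇌ H⁺ + A⁻, Ka = [H⁺][A⁻]/[HA] = [H⁺]² / ([HA]₀ − [H⁺]) = (2.754e-04)² / (0.142 − 2.754e-04) = 5.35e-07.

K_a = 5.35e-07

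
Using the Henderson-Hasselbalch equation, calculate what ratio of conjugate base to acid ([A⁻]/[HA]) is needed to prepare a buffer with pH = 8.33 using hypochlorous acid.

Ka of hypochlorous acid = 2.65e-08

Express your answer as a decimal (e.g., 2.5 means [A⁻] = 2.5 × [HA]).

pKa = -log(2.65e-08) = 7.5768. pH = pKa + log([A⁻]/[HA]), so log([A⁻]/[HA]) = pH − pKa = 8.33 − 7.5768 = 0.7532. [A⁻]/[HA] = 10^(0.7532) = 5.67

[A⁻]/[HA] = 5.67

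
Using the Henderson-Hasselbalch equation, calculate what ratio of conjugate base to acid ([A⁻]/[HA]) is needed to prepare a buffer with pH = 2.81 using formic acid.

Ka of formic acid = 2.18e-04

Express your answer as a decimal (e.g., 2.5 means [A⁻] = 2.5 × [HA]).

pKa = -log(2.18e-04) = 3.6615. pH = pKa + log([A⁻]/[HA]), so log([A⁻]/[HA]) = pH − pKa = 2.81 − 3.6615 = -0.8515. [A⁻]/[HA] = 10^(-0.8515) = 0.141

[A⁻]/[HA] = 0.141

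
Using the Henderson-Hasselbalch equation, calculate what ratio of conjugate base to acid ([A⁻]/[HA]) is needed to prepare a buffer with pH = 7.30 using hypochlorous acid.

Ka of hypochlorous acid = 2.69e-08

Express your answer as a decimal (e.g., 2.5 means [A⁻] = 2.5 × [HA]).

pKa = -log(2.69e-08) = 7.5702. pH = pKa + log([A⁻]/[HA]), so log([A⁻]/[HA]) = pH − pKa = 7.30 − 7.5702 = -0.2702. [A⁻]/[HA] = 10^(-0.2702) = 0.537

[A⁻]/[HA] = 0.537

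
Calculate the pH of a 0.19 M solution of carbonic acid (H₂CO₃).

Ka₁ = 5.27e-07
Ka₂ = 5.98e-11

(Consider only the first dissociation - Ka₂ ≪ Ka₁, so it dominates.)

First dissociation dominates. From Ka₁ = [H⁺][HA⁻]/[H₂A], x² + Ka₁·x − Ka₁·C = 0 with C = 0.19 M and Ka₁ = 5.27e-07. Solving: [H⁺] = (−Ka₁ + √(Ka₁² + 4·Ka₁·C)) / 2 = 3.1617e-04 M. pH = -log(3.1617e-04) = 3.50.

pH = 3.50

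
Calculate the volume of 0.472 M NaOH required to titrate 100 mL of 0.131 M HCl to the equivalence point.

At equivalence: moles acid = moles base. moles HCl = 0.131 × 100/1000 = 0.0131 mol. V_base = moles / 0.472 × 1000 = 27.8 mL.

V_{base} = 27.8 mL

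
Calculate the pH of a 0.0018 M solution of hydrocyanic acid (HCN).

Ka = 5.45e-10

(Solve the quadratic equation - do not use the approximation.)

x² + Ka×x - Ka×C = 0. Using quadratic formula: [H⁺] = 9.9018e-07

pH = 6.00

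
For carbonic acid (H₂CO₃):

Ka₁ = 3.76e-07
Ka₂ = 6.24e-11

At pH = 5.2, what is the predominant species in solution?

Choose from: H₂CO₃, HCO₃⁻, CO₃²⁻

pKa₁ = 6.42, pKa₂ = 10.20. For a polyprotic acid the predominant species crosses at each pKa: below pKa_n the protonated form dominates, above it the deprotonated form does. At pH = 5.2, the predominant species is H₂CO₃.

H₂CO₃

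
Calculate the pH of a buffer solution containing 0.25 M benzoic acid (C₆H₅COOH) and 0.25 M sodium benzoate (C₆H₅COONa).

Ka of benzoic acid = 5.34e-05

pKa = -log(5.34e-05) = 4.27. pH = pKa + log([A⁻]/[HA]) = 4.27 + log(0.25/0.25)

pH = 4.27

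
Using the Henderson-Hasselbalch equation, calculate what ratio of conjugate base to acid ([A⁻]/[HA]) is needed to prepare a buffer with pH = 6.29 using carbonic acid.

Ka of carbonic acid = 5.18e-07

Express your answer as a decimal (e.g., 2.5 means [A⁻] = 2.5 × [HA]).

pKa = -log(5.18e-07) = 6.2857. pH = pKa + log([A⁻]/[HA]), so log([A⁻]/[HA]) = pH − pKa = 6.29 − 6.2857 = 0.0043. [A⁻]/[HA] = 10^(0.0043) = 1.01

[A⁻]/[HA] = 1.01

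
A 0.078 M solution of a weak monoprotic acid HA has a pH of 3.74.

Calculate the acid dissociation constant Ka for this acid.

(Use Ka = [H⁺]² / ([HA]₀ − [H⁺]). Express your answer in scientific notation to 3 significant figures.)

[H⁺] = 10^(−pH) = 10^(−3.74) = 1.820e-04 M. For HA ⇌ H⁺ + A⁻, Ka = [H⁺][A⁻]/[HA] = [H⁺]² / ([HA]₀ − [H⁺]) = (1.820e-04)² / (0.078 − 1.820e-04) = 4.26e-07.

K_a = 4.26e-07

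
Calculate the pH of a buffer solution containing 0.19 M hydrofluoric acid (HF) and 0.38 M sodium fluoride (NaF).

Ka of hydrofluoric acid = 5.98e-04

pKa = -log(5.98e-04) = 3.22. pH = pKa + log([A⁻]/[HA]) = 3.22 + log(0.38/0.19)

pH = 3.52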